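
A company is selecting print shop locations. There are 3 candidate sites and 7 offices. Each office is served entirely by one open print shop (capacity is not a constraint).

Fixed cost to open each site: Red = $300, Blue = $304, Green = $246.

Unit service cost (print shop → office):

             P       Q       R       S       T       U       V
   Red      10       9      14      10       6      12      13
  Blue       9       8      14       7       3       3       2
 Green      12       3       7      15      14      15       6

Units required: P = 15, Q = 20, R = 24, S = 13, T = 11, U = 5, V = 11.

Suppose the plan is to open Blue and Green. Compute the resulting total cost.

Each office is assigned to its cheapest site among the open ones.
{Blue, Green}: P→Blue 9·15=135, Q→Green 3·20=60, R→Green 7·24=168, S→Blue 7·13=91, T→Blue 3·11=33, U→Blue 3·5=15, V→Blue 2·11=22. Service 524; fixed 550; total 1074.

Total cost: 1074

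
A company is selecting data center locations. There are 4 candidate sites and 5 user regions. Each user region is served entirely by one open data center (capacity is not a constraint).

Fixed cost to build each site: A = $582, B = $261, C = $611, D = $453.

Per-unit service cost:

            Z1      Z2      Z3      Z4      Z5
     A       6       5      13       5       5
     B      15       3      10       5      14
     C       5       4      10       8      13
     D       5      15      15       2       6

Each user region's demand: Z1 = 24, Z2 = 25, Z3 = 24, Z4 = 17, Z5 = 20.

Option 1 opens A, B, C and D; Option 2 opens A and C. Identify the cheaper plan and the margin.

Option 1: {A, B, C, D}: Z1→C 5·24=120, Z2→B 3·25=75, Z3→B 10·24=240, Z4→D 2·17=34, Z5→A 5·20=100. Service 569; fixed 1907; total 2476.
Option 2: {A, C}: Z1→C 5·24=120, Z2→C 4·25=100, Z3→C 10·24=240, Z4→A 5·17=85, Z5→A 5·20=100. Service 645; fixed 1193; total 1838.
Difference: |2476 − 1838| = 638.

Option 2 is cheaper by 638.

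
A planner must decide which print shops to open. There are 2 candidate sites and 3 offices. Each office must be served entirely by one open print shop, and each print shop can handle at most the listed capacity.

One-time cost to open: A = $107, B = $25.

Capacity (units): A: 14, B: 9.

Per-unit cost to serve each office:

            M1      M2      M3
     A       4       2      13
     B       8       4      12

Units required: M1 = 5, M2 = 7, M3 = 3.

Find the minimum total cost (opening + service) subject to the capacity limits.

Open {A, B}: M1→A 4·5=20, M2→A 2·7=14, M3→B 12·3=36.
Loads: A carries 12/14, B carries 3/9. Service 70; fixed 132; total 202.
Next best feasible plan costs 219.

Minimum total cost: 202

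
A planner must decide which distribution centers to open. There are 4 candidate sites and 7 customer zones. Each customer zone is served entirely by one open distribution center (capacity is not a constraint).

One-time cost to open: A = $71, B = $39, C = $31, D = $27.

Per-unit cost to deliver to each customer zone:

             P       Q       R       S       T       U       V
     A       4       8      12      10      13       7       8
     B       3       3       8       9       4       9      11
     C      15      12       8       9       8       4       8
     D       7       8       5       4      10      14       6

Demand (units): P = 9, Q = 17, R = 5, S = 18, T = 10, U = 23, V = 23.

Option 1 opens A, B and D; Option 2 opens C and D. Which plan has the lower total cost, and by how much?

Option 1 is cheaper by 13.

Option 1: {A, B, D}: P→B 3·9=27, Q→B 3·17=51, R→D 5·5=25, S→D 4·18=72, T→B 4·10=40, U→A 7·23=161, V→D 6·23=138. Service 514; fixed 137; total 651.
Option 2: {C, D}: P→D 7·9=63, Q→D 8·17=136, R→D 5·5=25, S→D 4·18=72, T→C 8·10=80, U→C 4·23=92, V→D 6·23=138. Service 606; fixed 58; total 664.
Difference: |651 − 664| = 13.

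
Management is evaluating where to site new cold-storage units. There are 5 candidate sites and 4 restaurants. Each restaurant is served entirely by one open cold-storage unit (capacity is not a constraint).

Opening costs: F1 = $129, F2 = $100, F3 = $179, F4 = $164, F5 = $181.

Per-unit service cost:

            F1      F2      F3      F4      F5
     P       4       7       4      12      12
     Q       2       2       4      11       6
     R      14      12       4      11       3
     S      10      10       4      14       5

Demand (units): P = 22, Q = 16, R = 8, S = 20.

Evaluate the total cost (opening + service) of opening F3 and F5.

Each restaurant is assigned to its cheapest site among the open ones.
{F3, F5}: P→F3 4·22=88, Q→F3 4·16=64, R→F5 3·8=24, S→F3 4·20=80. Service 256; fixed 360; total 616.

Total cost: 616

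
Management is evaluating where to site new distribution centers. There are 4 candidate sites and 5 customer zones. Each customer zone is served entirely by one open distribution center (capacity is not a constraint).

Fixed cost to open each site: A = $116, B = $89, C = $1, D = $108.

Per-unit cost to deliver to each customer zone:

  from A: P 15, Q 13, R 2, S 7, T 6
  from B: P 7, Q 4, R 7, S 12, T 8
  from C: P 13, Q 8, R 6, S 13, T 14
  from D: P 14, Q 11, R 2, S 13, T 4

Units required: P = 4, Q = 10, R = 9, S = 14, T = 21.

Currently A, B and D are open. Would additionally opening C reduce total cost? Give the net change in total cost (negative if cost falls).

Current service cost with {A, B, D}: 268.
Adding C: each customer zone re-picks its cheapest; new service cost 268, saving 0.
Extra fixed cost: 1. Net change = 1 − 0 = 1.
(Totals: 581 → 582.)

No — net change +1 (cost rises by 1).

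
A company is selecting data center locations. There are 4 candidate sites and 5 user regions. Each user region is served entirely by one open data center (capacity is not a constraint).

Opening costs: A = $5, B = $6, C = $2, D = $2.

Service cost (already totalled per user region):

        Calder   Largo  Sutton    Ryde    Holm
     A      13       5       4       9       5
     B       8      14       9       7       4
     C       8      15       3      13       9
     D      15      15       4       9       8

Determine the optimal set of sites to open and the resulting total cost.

For any fixed open set, each user region goes to its cheapest open site; total = fixed + service.
{A, C}: Calder→C 8, Largo→A 5, Sutton→C 3, Ryde→A 9, Holm→A 5. Service 30; fixed 7; total 37.
{A, B}: service 28 + fixed 11 = 39
{A, C, D}: service 30 + fixed 9 = 39
{A, B, C, D}: Calder→B 8, Largo→A 5, Sutton→C 3, Ryde→B 7, Holm→B 4. Service 27; fixed 15; total 42.
No other subset beats 37.

Open A and C; minimum total cost 37.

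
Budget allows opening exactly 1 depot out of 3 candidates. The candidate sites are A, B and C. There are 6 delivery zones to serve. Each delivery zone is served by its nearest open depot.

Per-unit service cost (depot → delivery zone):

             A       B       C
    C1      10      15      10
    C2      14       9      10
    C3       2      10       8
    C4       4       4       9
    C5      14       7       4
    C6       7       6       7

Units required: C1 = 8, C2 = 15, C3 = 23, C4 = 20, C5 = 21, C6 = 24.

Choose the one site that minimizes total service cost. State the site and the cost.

Choose C only; total service cost 846.

With exactly 1 open, each delivery zone uses its cheapest among the chosen.
{C}: C1→C 10·8=80, C2→C 10·15=150, C3→C 8·23=184, C4→C 9·20=180, C5→C 4·21=84, C6→C 7·24=168. Service cost 846.
{B}: service cost 856
{A}: service cost 878
Among all 3 size-1 choices, {C} is lowest.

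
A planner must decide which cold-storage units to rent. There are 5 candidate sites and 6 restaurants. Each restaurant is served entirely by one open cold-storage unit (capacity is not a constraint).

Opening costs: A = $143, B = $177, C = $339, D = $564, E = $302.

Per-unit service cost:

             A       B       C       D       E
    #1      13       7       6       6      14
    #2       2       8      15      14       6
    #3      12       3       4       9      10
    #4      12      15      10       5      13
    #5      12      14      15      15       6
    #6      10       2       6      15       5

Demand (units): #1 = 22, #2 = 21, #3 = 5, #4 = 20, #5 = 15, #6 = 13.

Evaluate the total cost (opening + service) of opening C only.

Each restaurant is assigned to its cheapest site among the open ones.
{C}: #1→C 6·22=132, #2→C 15·21=315, #3→C 4·5=20, #4→C 10·20=200, #5→C 15·15=225, #6→C 6·13=78. Service 970; fixed 339; total 1309.

Total cost: 1309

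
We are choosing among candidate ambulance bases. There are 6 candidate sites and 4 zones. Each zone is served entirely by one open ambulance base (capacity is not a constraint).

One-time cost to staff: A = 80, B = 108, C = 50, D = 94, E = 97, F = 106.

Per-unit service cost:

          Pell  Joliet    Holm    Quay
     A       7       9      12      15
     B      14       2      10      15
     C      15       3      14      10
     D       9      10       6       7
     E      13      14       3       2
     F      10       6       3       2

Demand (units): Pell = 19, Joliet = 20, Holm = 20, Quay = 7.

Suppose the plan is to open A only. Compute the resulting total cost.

Total cost: 738

Each zone is assigned to its cheapest site among the open ones.
{A}: Pell→A 7·19=133, Joliet→A 9·20=180, Holm→A 12·20=240, Quay→A 15·7=105. Service 658; fixed 80; total 738.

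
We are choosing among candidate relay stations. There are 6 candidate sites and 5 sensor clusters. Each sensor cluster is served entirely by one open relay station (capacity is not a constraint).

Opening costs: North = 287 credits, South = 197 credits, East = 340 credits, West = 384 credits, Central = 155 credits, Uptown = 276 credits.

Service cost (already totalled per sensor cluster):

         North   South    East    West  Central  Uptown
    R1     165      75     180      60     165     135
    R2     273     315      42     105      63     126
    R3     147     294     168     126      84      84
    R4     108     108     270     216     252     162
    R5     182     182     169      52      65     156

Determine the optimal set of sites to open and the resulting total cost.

For any fixed open set, each sensor cluster goes to its cheapest open site; total = fixed + service.
{South, Central}: R1→South 75, R2→Central 63, R3→Central 84, R4→South 108, R5→Central 65. Service 395; fixed 352; total 747.
{Central}: service 629 + fixed 155 = 784
{North, Central}: service 485 + fixed 442 = 927
{North, South, East, West, Central, Uptown}: service 346 + fixed 1639 = 1985
No other subset beats 747.

Open South and Central; minimum total cost 747.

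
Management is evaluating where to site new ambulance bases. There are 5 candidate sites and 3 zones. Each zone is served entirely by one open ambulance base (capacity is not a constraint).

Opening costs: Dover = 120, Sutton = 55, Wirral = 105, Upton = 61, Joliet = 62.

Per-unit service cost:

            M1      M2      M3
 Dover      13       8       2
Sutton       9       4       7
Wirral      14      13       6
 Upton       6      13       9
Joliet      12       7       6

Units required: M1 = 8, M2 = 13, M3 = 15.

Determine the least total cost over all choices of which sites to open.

For any fixed open set, each zone goes to its cheapest open site; total = fixed + service.
{Sutton}: M1→Sutton 9·8=72, M2→Sutton 4·13=52, M3→Sutton 7·15=105. Service 229; fixed 55; total 284.
{Sutton, Upton}: service 205 + fixed 116 = 321
{Dover, Sutton}: M1→Sutton 9·8=72, M2→Sutton 4·13=52, M3→Dover 2·15=30. Service 154; fixed 175; total 329.
{Dover, Sutton, Wirral, Upton, Joliet}: service 130 + fixed 403 = 533
No other subset beats 284.

Minimum total cost: 284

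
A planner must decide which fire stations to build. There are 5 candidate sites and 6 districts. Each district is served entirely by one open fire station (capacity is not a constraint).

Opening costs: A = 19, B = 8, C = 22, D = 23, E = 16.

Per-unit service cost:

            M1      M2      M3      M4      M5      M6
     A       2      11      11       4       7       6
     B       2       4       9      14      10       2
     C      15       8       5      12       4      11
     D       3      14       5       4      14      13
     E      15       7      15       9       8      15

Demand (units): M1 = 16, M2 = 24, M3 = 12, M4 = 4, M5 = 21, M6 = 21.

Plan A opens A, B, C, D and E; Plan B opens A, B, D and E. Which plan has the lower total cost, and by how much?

Plan A is cheaper by 41.

Plan A: {A, B, C, D, E}: M1→A 2·16=32, M2→B 4·24=96, M3→C 5·12=60, M4→A 4·4=16, M5→C 4·21=84, M6→B 2·21=42. Service 330; fixed 88; total 418.
Plan B: {A, B, D, E}: M1→A 2·16=32, M2→B 4·24=96, M3→D 5·12=60, M4→A 4·4=16, M5→A 7·21=147, M6→B 2·21=42. Service 393; fixed 66; total 459.
Difference: |418 − 459| = 41.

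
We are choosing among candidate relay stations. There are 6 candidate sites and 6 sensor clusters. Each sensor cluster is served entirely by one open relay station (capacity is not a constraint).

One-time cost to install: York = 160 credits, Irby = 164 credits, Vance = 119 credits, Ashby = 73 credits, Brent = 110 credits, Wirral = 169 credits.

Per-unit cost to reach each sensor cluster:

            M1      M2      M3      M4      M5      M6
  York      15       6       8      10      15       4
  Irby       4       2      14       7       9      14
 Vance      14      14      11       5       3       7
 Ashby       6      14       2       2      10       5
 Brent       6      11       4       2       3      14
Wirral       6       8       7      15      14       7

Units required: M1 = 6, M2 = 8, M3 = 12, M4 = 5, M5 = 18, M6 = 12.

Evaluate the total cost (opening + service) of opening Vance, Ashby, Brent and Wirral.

Total cost: 719

Each sensor cluster is assigned to its cheapest site among the open ones.
{Vance, Ashby, Brent, Wirral}: M1→Ashby 6·6=36, M2→Wirral 8·8=64, M3→Ashby 2·12=24, M4→Ashby 2·5=10, M5→Vance 3·18=54, M6→Ashby 5·12=60. Service 248; fixed 471; total 719.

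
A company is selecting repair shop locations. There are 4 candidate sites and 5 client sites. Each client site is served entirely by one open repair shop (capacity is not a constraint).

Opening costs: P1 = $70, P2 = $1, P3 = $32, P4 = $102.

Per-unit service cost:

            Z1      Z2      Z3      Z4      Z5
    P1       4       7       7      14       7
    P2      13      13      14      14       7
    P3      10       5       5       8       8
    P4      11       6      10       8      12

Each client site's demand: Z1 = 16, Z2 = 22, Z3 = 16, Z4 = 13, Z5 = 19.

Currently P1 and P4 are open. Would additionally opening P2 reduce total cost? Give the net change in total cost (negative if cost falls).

Current service cost with {P1, P4}: 545.
Adding P2: each client site re-picks its cheapest; new service cost 545, saving 0.
Extra fixed cost: 1. Net change = 1 − 0 = 1.
(Totals: 717 → 718.)

No — net change +1 (cost rises by 1).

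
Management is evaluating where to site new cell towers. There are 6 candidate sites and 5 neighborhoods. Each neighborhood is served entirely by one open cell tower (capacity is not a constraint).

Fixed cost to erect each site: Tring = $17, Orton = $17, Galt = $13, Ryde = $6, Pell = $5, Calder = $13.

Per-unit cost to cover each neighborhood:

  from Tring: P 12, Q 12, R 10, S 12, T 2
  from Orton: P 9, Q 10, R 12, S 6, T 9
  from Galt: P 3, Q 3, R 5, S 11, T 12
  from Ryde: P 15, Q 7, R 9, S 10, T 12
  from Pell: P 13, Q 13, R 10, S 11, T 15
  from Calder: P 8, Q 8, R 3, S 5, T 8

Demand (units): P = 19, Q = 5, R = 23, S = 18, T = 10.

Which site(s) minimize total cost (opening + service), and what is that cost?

For any fixed open set, each neighborhood goes to its cheapest open site; total = fixed + service.
{Tring, Galt, Calder}: P→Galt 3·19=57, Q→Galt 3·5=15, R→Calder 3·23=69, S→Calder 5·18=90, T→Tring 2·10=20. Service 251; fixed 43; total 294.
{Tring, Galt, Pell, Calder}: P→Galt 3·19=57, Q→Galt 3·5=15, R→Calder 3·23=69, S→Calder 5·18=90, T→Tring 2·10=20. Service 251; fixed 48; total 299.
{Tring, Galt, Ryde, Calder}: service 251 + fixed 49 = 300
{Tring, Orton, Galt, Ryde, Pell, Calder}: service 251 + fixed 71 = 322
No other subset beats 294.

Open Tring, Galt and Calder; minimum total cost 294.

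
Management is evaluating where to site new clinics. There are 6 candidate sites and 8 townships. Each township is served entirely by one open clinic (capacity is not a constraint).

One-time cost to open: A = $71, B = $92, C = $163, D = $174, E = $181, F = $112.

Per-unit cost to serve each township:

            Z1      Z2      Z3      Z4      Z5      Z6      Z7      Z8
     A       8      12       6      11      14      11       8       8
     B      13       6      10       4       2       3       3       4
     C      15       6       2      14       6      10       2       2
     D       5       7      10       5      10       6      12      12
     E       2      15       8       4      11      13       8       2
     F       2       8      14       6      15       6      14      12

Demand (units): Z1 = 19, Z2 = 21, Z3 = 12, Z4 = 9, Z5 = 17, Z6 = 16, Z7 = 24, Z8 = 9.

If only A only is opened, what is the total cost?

Each township is assigned to its cheapest site among the open ones.
{A}: Z1→A 8·19=152, Z2→A 12·21=252, Z3→A 6·12=72, Z4→A 11·9=99, Z5→A 14·17=238, Z6→A 11·16=176, Z7→A 8·24=192, Z8→A 8·9=72. Service 1253; fixed 71; total 1324.

Total cost: 1324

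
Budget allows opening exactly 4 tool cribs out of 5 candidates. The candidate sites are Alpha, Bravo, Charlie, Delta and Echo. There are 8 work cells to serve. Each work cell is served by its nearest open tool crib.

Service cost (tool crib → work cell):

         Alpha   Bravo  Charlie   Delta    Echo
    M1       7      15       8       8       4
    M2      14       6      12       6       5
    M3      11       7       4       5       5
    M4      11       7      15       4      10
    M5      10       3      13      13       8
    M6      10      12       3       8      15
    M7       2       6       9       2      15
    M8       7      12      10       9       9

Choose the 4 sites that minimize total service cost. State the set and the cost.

Choose Bravo, Charlie, Delta and Echo; total service cost 34.

With exactly 4 open, each work cell uses its cheapest among the chosen.
{Bravo, Charlie, Delta, Echo}: M1→Echo 4, M2→Echo 5, M3→Charlie 4, M4→Delta 4, M5→Bravo 3, M6→Charlie 3, M7→Delta 2, M8→Delta 9. Service cost 34.
{Alpha, Bravo, Charlie, Echo}: service cost 35
{Alpha, Bravo, Charlie, Delta}: service cost 36
Among all 5 size-4 choices, {Bravo, Charlie, Delta, Echo} is lowest.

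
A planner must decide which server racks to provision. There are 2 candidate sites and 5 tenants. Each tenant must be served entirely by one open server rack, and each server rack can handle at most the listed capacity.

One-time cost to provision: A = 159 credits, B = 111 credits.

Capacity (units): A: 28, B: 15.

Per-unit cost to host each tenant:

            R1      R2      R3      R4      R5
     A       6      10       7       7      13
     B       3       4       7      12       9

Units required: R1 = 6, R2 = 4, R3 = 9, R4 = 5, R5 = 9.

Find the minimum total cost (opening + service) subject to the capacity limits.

Minimum total cost: 501

Open {A, B}: R1→A 6·6=36, R2→B 4·4=16, R3→A 7·9=63, R4→A 7·5=35, R5→B 9·9=81.
Loads: A carries 20/28, B carries 13/15. Service 231; fixed 270; total 501.
Next best feasible plan costs 507.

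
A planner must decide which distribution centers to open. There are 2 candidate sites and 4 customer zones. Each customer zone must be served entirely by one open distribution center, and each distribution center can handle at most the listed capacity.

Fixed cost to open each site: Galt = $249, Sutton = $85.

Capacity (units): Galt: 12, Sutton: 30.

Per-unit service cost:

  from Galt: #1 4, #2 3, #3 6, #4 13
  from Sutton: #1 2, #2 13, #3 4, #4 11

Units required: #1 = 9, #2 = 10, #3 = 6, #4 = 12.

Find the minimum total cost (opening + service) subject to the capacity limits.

Open {Galt, Sutton}: #1→Sutton 2·9=18, #2→Galt 3·10=30, #3→Sutton 4·6=24, #4→Sutton 11·12=132.
Loads: Galt carries 10/12, Sutton carries 27/30. Service 204; fixed 334; total 538.
Next best feasible plan costs 656.

Minimum total cost: 538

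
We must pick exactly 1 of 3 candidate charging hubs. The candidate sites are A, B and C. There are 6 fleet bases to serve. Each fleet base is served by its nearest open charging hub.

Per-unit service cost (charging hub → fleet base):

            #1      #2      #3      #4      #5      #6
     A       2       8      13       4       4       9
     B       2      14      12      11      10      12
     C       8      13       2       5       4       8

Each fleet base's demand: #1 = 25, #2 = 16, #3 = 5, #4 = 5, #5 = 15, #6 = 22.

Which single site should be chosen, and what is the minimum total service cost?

With exactly 1 open, each fleet base uses its cheapest among the chosen.
{A}: #1→A 2·25=50, #2→A 8·16=128, #3→A 13·5=65, #4→A 4·5=20, #5→A 4·15=60, #6→A 9·22=198. Service cost 521.
{C}: service cost 679
{B}: service cost 803
Among all 3 size-1 choices, {A} is lowest.

Choose A only; total service cost 521.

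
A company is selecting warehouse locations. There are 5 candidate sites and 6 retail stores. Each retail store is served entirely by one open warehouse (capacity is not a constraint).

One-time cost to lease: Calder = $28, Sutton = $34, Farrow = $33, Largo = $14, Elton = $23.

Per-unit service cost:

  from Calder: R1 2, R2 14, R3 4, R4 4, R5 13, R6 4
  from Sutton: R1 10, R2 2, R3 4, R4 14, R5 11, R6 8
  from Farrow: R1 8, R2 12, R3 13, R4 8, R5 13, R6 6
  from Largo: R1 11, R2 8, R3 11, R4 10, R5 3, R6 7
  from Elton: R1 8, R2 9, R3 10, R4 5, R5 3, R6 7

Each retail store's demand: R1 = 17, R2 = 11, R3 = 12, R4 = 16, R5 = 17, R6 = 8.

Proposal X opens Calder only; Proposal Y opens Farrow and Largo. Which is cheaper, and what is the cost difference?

Proposal X: {Calder}: R1→Calder 2·17=34, R2→Calder 14·11=154, R3→Calder 4·12=48, R4→Calder 4·16=64, R5→Calder 13·17=221, R6→Calder 4·8=32. Service 553; fixed 28; total 581.
Proposal Y: {Farrow, Largo}: R1→Farrow 8·17=136, R2→Largo 8·11=88, R3→Largo 11·12=132, R4→Farrow 8·16=128, R5→Largo 3·17=51, R6→Farrow 6·8=48. Service 583; fixed 47; total 630.
Difference: |581 − 630| = 49.

Proposal X is cheaper by 49.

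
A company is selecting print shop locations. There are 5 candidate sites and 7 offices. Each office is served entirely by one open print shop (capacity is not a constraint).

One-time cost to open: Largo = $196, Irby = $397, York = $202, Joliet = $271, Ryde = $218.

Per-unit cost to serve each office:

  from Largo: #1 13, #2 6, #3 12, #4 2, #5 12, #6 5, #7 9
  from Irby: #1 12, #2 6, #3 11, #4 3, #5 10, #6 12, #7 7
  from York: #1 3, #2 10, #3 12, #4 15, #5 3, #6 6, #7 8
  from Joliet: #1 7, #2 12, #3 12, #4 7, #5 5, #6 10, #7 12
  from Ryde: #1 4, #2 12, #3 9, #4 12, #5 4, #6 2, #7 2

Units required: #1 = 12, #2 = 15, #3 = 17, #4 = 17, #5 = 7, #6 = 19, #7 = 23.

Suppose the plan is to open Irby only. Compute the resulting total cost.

Each office is assigned to its cheapest site among the open ones.
{Irby}: #1→Irby 12·12=144, #2→Irby 6·15=90, #3→Irby 11·17=187, #4→Irby 3·17=51, #5→Irby 10·7=70, #6→Irby 12·19=228, #7→Irby 7·23=161. Service 931; fixed 397; total 1328.

Total cost: 1328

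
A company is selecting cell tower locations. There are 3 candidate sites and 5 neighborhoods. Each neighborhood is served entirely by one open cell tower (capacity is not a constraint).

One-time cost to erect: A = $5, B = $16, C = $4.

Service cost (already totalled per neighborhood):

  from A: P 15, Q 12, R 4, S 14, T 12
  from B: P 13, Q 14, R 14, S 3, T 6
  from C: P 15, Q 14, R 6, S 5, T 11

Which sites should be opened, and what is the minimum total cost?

For any fixed open set, each neighborhood goes to its cheapest open site; total = fixed + service.
{C}: P→C 15, Q→C 14, R→C 6, S→C 5, T→C 11. Service 51; fixed 4; total 55.
{A, C}: service 47 + fixed 9 = 56
{A, B}: service 38 + fixed 21 = 59
{A, B, C}: service 38 + fixed 25 = 63
No other subset beats 55.

Open C only; minimum total cost 55.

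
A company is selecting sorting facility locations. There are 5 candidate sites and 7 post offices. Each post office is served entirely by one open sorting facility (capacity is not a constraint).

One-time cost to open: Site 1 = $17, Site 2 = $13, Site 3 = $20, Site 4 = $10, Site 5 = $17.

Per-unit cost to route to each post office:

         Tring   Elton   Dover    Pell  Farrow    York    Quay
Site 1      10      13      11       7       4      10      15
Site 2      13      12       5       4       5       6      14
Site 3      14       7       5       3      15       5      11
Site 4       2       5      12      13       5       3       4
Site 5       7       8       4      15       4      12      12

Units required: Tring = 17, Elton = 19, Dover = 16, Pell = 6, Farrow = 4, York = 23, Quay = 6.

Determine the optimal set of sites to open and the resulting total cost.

Open Site 2, Site 4 and Site 5; minimum total cost 366.

For any fixed open set, each post office goes to its cheapest open site; total = fixed + service.
{Site 2, Site 4, Site 5}: Tring→Site 4 2·17=34, Elton→Site 4 5·19=95, Dover→Site 5 4·16=64, Pell→Site 2 4·6=24, Farrow→Site 5 4·4=16, York→Site 4 3·23=69, Quay→Site 4 4·6=24. Service 326; fixed 40; total 366.
{Site 3, Site 4, Site 5}: service 320 + fixed 47 = 367
{Site 2, Site 4}: service 346 + fixed 23 = 369
{Site 1, Site 2, Site 3, Site 4, Site 5}: Tring→Site 4 2·17=34, Elton→Site 4 5·19=95, Dover→Site 5 4·16=64, Pell→Site 3 3·6=18, Farrow→Site 1 4·4=16, York→Site 4 3·23=69, Quay→Site 4 4·6=24. Service 320; fixed 77; total 397.
No other subset beats 366.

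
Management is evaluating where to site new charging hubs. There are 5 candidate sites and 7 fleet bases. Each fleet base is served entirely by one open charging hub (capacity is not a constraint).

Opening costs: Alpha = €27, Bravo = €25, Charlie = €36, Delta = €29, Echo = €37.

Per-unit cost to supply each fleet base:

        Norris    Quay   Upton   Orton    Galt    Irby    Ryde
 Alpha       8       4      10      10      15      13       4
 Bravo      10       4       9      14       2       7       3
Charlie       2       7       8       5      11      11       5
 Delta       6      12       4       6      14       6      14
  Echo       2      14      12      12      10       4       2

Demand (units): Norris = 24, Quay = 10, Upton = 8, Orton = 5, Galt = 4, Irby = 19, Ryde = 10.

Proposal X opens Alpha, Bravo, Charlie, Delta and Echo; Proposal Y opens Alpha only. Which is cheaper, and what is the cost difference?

Proposal X: {Alpha, Bravo, Charlie, Delta, Echo}: Norris→Charlie 2·24=48, Quay→Alpha 4·10=40, Upton→Delta 4·8=32, Orton→Charlie 5·5=25, Galt→Bravo 2·4=8, Irby→Echo 4·19=76, Ryde→Echo 2·10=20. Service 249; fixed 154; total 403.
Proposal Y: {Alpha}: Norris→Alpha 8·24=192, Quay→Alpha 4·10=40, Upton→Alpha 10·8=80, Orton→Alpha 10·5=50, Galt→Alpha 15·4=60, Irby→Alpha 13·19=247, Ryde→Alpha 4·10=40. Service 709; fixed 27; total 736.
Difference: |403 − 736| = 333.

Proposal X is cheaper by 333.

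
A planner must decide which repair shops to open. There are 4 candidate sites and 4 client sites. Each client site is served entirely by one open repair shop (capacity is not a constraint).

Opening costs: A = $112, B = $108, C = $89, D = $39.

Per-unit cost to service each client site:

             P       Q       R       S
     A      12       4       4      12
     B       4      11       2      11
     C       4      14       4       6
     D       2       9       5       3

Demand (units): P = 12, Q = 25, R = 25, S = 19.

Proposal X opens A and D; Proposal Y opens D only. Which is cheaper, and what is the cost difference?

Proposal X: {A, D}: P→D 2·12=24, Q→A 4·25=100, R→A 4·25=100, S→D 3·19=57. Service 281; fixed 151; total 432.
Proposal Y: {D}: P→D 2·12=24, Q→D 9·25=225, R→D 5·25=125, S→D 3·19=57. Service 431; fixed 39; total 470.
Difference: |432 − 470| = 38.

Proposal X is cheaper by 38.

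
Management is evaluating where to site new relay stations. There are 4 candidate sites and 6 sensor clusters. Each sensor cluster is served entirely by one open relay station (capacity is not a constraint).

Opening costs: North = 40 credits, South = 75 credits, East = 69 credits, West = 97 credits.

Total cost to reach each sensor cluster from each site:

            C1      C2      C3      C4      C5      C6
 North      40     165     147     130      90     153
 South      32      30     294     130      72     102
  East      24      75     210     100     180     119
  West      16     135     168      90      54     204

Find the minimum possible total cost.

For any fixed open set, each sensor cluster goes to its cheapest open site; total = fixed + service.
{North, South}: C1→South 32, C2→South 30, C3→North 147, C4→North 130, C5→South 72, C6→South 102. Service 513; fixed 115; total 628.
{South, West}: service 460 + fixed 172 = 632
{North, South, West}: C1→West 16, C2→South 30, C3→North 147, C4→West 90, C5→West 54, C6→South 102. Service 439; fixed 212; total 651.
{North, South, East, West}: service 439 + fixed 281 = 720
No other subset beats 628.

Minimum total cost: 628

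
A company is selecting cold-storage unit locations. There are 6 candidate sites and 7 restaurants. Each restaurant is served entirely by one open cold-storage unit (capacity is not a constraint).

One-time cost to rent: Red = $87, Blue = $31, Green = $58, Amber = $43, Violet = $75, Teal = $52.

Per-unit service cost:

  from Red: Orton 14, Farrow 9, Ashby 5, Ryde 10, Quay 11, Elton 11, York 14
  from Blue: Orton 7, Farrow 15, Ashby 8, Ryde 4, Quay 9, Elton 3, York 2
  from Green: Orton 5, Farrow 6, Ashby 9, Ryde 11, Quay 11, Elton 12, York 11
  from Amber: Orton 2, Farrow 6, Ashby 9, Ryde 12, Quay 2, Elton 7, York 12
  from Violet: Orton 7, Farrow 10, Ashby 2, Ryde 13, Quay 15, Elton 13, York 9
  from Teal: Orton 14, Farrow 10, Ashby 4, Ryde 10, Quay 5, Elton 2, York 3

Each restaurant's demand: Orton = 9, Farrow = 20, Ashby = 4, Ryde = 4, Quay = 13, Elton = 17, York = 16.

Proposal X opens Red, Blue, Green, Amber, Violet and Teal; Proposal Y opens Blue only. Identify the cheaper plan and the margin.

Proposal X is cheaper by 42.

Proposal X: {Red, Blue, Green, Amber, Violet, Teal}: Orton→Amber 2·9=18, Farrow→Green 6·20=120, Ashby→Violet 2·4=8, Ryde→Blue 4·4=16, Quay→Amber 2·13=26, Elton→Teal 2·17=34, York→Blue 2·16=32. Service 254; fixed 346; total 600.
Proposal Y: {Blue}: Orton→Blue 7·9=63, Farrow→Blue 15·20=300, Ashby→Blue 8·4=32, Ryde→Blue 4·4=16, Quay→Blue 9·13=117, Elton→Blue 3·17=51, York→Blue 2·16=32. Service 611; fixed 31; total 642.
Difference: |600 − 642| = 42.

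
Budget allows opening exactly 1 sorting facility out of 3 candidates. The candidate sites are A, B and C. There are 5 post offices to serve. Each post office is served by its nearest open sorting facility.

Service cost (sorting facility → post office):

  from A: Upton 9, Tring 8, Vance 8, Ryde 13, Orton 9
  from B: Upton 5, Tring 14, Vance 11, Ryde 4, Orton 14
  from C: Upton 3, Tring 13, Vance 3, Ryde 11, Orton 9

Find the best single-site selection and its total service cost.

Choose C only; total service cost 39.

With exactly 1 open, each post office uses its cheapest among the chosen.
{C}: Upton→C 3, Tring→C 13, Vance→C 3, Ryde→C 11, Orton→C 9. Service cost 39.
{A}: service cost 47
{B}: service cost 48
Among all 3 size-1 choices, {C} is lowest.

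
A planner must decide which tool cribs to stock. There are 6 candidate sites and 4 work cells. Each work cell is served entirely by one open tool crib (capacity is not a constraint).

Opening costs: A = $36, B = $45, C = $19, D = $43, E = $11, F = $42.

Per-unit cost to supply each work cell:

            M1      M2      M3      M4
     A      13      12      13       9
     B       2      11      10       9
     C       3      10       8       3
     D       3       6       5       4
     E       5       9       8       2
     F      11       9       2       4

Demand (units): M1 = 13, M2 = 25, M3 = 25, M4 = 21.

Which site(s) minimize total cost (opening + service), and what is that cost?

Open D, E and F; minimum total cost 377.

For any fixed open set, each work cell goes to its cheapest open site; total = fixed + service.
{D, E, F}: M1→D 3·13=39, M2→D 6·25=150, M3→F 2·25=50, M4→E 2·21=42. Service 281; fixed 96; total 377.
{C, D, E, F}: service 281 + fixed 115 = 396
{C, D, F}: service 302 + fixed 104 = 406
{A, B, C, D, E, F}: M1→B 2·13=26, M2→D 6·25=150, M3→F 2·25=50, M4→E 2·21=42. Service 268; fixed 196; total 464.
No other subset beats 377.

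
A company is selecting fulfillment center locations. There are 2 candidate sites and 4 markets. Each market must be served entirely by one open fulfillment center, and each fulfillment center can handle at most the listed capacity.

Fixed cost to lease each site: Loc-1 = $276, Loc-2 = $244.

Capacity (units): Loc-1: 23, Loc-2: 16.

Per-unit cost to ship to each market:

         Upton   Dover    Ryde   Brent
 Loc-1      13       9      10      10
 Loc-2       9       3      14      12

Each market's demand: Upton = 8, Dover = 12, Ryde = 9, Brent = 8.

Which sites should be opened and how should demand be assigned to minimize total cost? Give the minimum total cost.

Minimum total cost: 886

Open {Loc-1, Loc-2}: Upton→Loc-2 9·8=72, Dover→Loc-1 9·12=108, Ryde→Loc-1 10·9=90, Brent→Loc-2 12·8=96.
Loads: Loc-1 carries 21/23, Loc-2 carries 16/16. Service 366; fixed 520; total 886.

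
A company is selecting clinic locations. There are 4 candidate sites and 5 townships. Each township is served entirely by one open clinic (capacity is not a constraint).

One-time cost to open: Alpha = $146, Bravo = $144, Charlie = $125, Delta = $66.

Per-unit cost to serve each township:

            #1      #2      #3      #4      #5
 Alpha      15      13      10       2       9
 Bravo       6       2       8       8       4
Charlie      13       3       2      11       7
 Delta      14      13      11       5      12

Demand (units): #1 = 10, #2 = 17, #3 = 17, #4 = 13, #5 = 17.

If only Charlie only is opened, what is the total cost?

Total cost: 602

Each township is assigned to its cheapest site among the open ones.
{Charlie}: #1→Charlie 13·10=130, #2→Charlie 3·17=51, #3→Charlie 2·17=34, #4→Charlie 11·13=143, #5→Charlie 7·17=119. Service 477; fixed 125; total 602.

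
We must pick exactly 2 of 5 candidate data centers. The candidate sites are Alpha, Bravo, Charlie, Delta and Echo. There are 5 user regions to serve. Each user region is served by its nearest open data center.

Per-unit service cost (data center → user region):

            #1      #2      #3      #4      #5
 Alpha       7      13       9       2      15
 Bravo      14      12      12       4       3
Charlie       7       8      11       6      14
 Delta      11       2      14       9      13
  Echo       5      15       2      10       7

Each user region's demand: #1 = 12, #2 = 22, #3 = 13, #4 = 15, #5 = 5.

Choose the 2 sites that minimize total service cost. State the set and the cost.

With exactly 2 open, each user region uses its cheapest among the chosen.
{Delta, Echo}: #1→Echo 5·12=60, #2→Delta 2·22=44, #3→Echo 2·13=26, #4→Delta 9·15=135, #5→Echo 7·5=35. Service cost 300.
{Alpha, Delta}: service cost 340
{Charlie, Echo}: service cost 387
Among all 10 size-2 choices, {Delta, Echo} is lowest.

Choose Delta and Echo; total service cost 300.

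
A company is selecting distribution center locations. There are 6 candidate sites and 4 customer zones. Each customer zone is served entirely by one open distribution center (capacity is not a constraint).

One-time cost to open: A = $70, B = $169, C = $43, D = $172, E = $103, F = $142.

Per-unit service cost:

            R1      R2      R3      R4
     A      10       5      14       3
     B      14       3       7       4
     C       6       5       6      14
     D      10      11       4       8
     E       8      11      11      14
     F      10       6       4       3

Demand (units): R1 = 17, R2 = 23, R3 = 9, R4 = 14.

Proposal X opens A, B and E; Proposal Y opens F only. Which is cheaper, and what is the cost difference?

Proposal X: {A, B, E}: R1→E 8·17=136, R2→B 3·23=69, R3→B 7·9=63, R4→A 3·14=42. Service 310; fixed 342; total 652.
Proposal Y: {F}: R1→F 10·17=170, R2→F 6·23=138, R3→F 4·9=36, R4→F 3·14=42. Service 386; fixed 142; total 528.
Difference: |652 − 528| = 124.

Proposal Y is cheaper by 124.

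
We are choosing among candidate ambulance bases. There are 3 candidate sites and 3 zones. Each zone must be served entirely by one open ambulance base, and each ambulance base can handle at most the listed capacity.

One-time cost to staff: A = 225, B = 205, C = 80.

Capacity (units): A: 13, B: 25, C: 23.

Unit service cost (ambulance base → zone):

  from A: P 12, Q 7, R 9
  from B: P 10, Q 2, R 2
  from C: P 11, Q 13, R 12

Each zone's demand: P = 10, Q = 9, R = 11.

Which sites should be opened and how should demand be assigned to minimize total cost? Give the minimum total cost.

Minimum total cost: 435

Open {B, C}: P→C 11·10=110, Q→B 2·9=18, R→B 2·11=22.
Loads: B carries 20/25, C carries 10/23. Service 150; fixed 285; total 435.
Next best feasible plan costs 524.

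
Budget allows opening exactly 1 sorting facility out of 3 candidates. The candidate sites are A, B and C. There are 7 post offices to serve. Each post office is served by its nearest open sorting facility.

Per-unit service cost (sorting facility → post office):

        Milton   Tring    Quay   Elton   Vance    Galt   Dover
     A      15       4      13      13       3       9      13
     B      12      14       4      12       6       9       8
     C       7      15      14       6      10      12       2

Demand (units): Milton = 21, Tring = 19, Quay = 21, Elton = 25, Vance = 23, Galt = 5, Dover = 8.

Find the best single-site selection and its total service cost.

With exactly 1 open, each post office uses its cheapest among the chosen.
{B}: Milton→B 12·21=252, Tring→B 14·19=266, Quay→B 4·21=84, Elton→B 12·25=300, Vance→B 6·23=138, Galt→B 9·5=45, Dover→B 8·8=64. Service cost 1149.
{C}: service cost 1182
{A}: service cost 1207
Among all 3 size-1 choices, {B} is lowest.

Choose B only; total service cost 1149.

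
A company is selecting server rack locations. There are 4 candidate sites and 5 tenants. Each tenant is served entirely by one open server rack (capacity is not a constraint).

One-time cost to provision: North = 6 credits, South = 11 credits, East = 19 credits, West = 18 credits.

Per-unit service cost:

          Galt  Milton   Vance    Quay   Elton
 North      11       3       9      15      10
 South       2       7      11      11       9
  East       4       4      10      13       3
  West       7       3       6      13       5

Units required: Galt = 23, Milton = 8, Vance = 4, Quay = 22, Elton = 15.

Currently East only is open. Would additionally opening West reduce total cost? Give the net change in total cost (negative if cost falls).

Current service cost with {East}: 495.
Adding West: each tenant re-picks its cheapest; new service cost 471, saving 24.
Extra fixed cost: 18. Net change = 18 − 24 = -6.
(Totals: 514 → 508.)

Yes — net change −6 (cost falls by 6).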